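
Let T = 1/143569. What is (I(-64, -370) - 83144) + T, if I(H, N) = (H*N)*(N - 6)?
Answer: -1290229334855/143569 ≈ -8.9868e+6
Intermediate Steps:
I(H, N) = H*N*(-6 + N) (I(H, N) = (H*N)*(-6 + N) = H*N*(-6 + N))
T = 1/143569 ≈ 6.9653e-6
(I(-64, -370) - 83144) + T = (-64*(-370)*(-6 - 370) - 83144) + 1/143569 = (-64*(-370)*(-376) - 83144) + 1/143569 = (-8903680 - 83144) + 1/143569 = -8986824 + 1/143569 = -1290229334855/143569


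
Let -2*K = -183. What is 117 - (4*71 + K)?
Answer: -517/2 ≈ -258.50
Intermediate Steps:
K = 183/2 (K = -1/2*(-183) = 183/2 ≈ 91.500)
117 - (4*71 + K) = 117 - (4*71 + 183/2) = 117 - (284 + 183/2) = 117 - 1*751/2 = 117 - 751/2 = -517/2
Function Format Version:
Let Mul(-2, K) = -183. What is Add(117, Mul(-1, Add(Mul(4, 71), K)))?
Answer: Rational(-517, 2) ≈ -258.50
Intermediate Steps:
K = Rational(183, 2) (K = Mul(Rational(-1, 2), -183) = Rational(183, 2) ≈ 91.500)
Add(117, Mul(-1, Add(Mul(4, 71), K))) = Add(117, Mul(-1, Add(Mul(4, 71), Rational(183, 2)))) = Add(117, Mul(-1, Add(284, Rational(183, 2)))) = Add(117, Mul(-1, Rational(751, 2))) = Add(117, Rational(-751, 2)) = Rational(-517, 2)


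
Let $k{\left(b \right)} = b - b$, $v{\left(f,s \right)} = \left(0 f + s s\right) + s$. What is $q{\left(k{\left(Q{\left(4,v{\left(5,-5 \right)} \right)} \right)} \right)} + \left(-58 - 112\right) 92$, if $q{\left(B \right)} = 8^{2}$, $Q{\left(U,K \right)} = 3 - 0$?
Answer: $-15576$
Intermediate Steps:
$v{\left(f,s \right)} = s + s^{2}$ ($v{\left(f,s \right)} = \left(0 + s^{2}\right) + s = s^{2} + s = s + s^{2}$)
$Q{\left(U,K \right)} = 3$ ($Q{\left(U,K \right)} = 3 + 0 = 3$)
$k{\left(b \right)} = 0$
$q{\left(B \right)} = 64$
$q{\left(k{\left(Q{\left(4,v{\left(5,-5 \right)} \right)} \right)} \right)} + \left(-58 - 112\right) 92 = 64 + \left(-58 - 112\right) 92 = 64 - 15640 = -15576$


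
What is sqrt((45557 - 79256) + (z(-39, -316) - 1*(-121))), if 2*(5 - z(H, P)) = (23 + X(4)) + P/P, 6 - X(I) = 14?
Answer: I*sqrt(33581) ≈ 183.25*I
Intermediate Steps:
X(I) = -8 (X(I) = 6 - 1*14 = 6 - 14 = -8)
z(H, P) = -3 (z(H, P) = 5 - ((23 - 8) + P/P)/2 = 5 - (15 + 1)/2 = 5 - 1/2*16 = 5 - 8 = -3)
sqrt((45557 - 79256) + (z(-39, -316) - 1*(-121))) = sqrt((45557 - 79256) + (-3 - 1*(-121))) = sqrt(-33699 + (-3 + 121)) = sqrt(-33699 + 118) = sqrt(-33581) = I*sqrt(33581)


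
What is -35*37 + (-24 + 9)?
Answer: -1310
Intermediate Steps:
-35*37 + (-24 + 9) = -1295 - 15 = -1310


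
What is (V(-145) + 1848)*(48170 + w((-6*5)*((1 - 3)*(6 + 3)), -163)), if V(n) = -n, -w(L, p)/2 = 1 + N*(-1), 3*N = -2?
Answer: 287988500/3 ≈ 9.5996e+7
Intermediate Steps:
N = -⅔ (N = (⅓)*(-2) = -⅔ ≈ -0.66667)
w(L, p) = -10/3 (w(L, p) = -2*(1 - ⅔*(-1)) = -2*(1 + ⅔) = -2*5/3 = -10/3)
(V(-145) + 1848)*(48170 + w((-6*5)*((1 - 3)*(6 + 3)), -163)) = (-1*(-145) + 1848)*(48170 - 10/3) = (145 + 1848)*(144500/3) = 1993*(144500/3) = 287988500/3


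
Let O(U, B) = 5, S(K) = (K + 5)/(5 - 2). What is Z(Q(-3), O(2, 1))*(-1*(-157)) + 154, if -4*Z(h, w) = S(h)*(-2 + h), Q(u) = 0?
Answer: 1709/6 ≈ 284.83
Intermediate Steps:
S(K) = 5/3 + K/3 (S(K) = (5 + K)/3 = (5 + K)*(1/3) = 5/3 + K/3)
Z(h, w) = -(-2 + h)*(5/3 + h/3)/4 (Z(h, w) = -(5/3 + h/3)*(-2 + h)/4 = -(-2 + h)*(5/3 + h/3)/4)
Z(Q(-3), O(2, 1))*(-1*(-157)) + 154 = (-(-2 + 0)*(5 + 0)/12)*(-1*(-157)) + 154 = -1/12*(-2)*5*157 + 154 = (5/6)*157 + 154 = 785/6 + 154 = 1709/6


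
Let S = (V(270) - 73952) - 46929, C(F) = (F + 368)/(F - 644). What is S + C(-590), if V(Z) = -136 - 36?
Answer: -74689590/617 ≈ -1.2105e+5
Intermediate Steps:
V(Z) = -172
C(F) = (368 + F)/(-644 + F)
S = -121053 (S = (-172 - 73952) - 46929 = -74124 - 46929 = -121053)
S + C(-590) = -121053 + (368 - 590)/(-644 - 590) = -121053 - 222/(-1234) = -121053 - 1/1234*(-222) = -121053 + 111/617 = -74689590/617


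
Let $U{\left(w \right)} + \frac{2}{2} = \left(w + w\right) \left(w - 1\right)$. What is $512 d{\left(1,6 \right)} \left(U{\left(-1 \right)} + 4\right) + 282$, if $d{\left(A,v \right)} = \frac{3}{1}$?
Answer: $11034$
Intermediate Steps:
$U{\left(w \right)} = -1 + 2 w \left(-1 + w\right)$ ($U{\left(w \right)} = -1 + \left(w + w\right) \left(w - 1\right) = -1 + 2 w \left(-1 + w\right)$)
$d{\left(A,v \right)} = 3$ ($d{\left(A,v \right)} = 3 \cdot 1 = 3$)
$512 d{\left(1,6 \right)} \left(U{\left(-1 \right)} + 4\right) + 282 = 512 \cdot 3 \left(\left(-1 - -2 + 2 \left(-1\right)^{2}\right) + 4\right) + 282 = 512 \cdot 3 \left(\left(-1 + 2 + 2 \cdot 1\right) + 4\right) + 282 = 512 \cdot 3 \left(\left(-1 + 2 + 2\right) + 4\right) + 282 = 512 \cdot 3 \left(3 + 4\right) + 282 = 512 \cdot 3 \cdot 7 + 282 = 512 \cdot 21 + 282 = 10752 + 282 = 11034$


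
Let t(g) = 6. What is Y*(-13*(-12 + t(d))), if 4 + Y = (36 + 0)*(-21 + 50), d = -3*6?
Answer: 81120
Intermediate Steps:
d = -18
Y = 1040 (Y = -4 + (36 + 0)*(-21 + 50) = -4 + 36*29 = -4 + 1044 = 1040)
Y*(-13*(-12 + t(d))) = 1040*(-13*(-12 + 6)) = 1040*(-13*(-6)) = 1040*78 = 81120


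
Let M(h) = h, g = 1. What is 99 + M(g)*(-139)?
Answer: -40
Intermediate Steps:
99 + M(g)*(-139) = 99 + 1*(-139) = 99 - 139 = -40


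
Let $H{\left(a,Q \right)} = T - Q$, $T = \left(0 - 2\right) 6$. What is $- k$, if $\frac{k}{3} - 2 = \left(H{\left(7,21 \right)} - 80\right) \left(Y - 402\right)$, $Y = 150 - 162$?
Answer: $-140352$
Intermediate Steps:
$T = -12$ ($T = \left(-2\right) 6 = -12$)
$Y = -12$
$H{\left(a,Q \right)} = -12 - Q$
$k = 140352$ ($k = 6 + 3 \left(\left(-12 - 21\right) - 80\right) \left(-12 - 402\right) = 6 + 3 \left(\left(-12 - 21\right) - 80\right) \left(-414\right) = 6 + 3 \left(-33 - 80\right) \left(-414\right) = 6 + 3 \left(\left(-113\right) \left(-414\right)\right) = 6 + 3 \cdot 46782 = 6 + 140346 = 140352$)
$- k = \left(-1\right) 140352 = -140352$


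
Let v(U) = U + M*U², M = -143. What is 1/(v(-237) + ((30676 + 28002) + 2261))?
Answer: -1/7971465 ≈ -1.2545e-7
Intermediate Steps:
v(U) = U - 143*U²
1/(v(-237) + ((30676 + 28002) + 2261)) = 1/(-237*(1 - 143*(-237)) + ((30676 + 28002) + 2261)) = 1/(-237*(1 + 33891) + (58678 + 2261)) = 1/(-237*33892 + 60939) = 1/(-8032404 + 60939) = 1/(-7971465) = -1/7971465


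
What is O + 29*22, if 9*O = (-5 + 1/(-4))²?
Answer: 10257/16 ≈ 641.06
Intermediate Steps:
O = 49/16 (O = (-5 + 1/(-4))²/9 = (-5 - ¼)²/9 = (-21/4)²/9 = (⅑)*(441/16) = 49/16 ≈ 3.0625)
O + 29*22 = 49/16 + 29*22 = 49/16 + 638 = 10257/16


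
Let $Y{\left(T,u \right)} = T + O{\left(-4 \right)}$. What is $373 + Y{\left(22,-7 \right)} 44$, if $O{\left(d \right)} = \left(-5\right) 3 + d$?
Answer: $505$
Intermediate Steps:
$O{\left(d \right)} = -15 + d$
$Y{\left(T,u \right)} = -19 + T$ ($Y{\left(T,u \right)} = T - 19 = -19 + T$)
$373 + Y{\left(22,-7 \right)} 44 = 373 + \left(-19 + 22\right) 44 = 373 + 3 \cdot 44 = 373 + 132 = 505$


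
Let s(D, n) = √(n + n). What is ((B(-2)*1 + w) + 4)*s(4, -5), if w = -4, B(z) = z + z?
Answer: -4*I*√10 ≈ -12.649*I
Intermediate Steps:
B(z) = 2*z
s(D, n) = √2*√n (s(D, n) = √(2*n) = √2*√n)
((B(-2)*1 + w) + 4)*s(4, -5) = (((2*(-2))*1 - 4) + 4)*(√2*√(-5)) = ((-4*1 - 4) + 4)*(√2*(I*√5)) = ((-4 - 4) + 4)*(I*√10) = (-8 + 4)*(I*√10) = -4*I*√10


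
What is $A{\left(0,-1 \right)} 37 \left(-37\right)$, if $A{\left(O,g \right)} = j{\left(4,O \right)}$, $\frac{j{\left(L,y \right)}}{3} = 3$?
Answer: $-12321$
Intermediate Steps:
$j{\left(L,y \right)} = 9$ ($j{\left(L,y \right)} = 3 \cdot 3 = 9$)
$A{\left(O,g \right)} = 9$
$A{\left(0,-1 \right)} 37 \left(-37\right) = 9 \cdot 37 \left(-37\right) = 333 \left(-37\right) = -12321$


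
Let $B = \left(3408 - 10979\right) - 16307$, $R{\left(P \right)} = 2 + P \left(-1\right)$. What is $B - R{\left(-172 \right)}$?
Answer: $-24052$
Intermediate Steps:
$R{\left(P \right)} = 2 - P$
$B = -23878$ ($B = -7571 - 16307 = -23878$)
$B - R{\left(-172 \right)} = -23878 - \left(2 - -172\right) = -23878 - \left(2 + 172\right) = -23878 - 174 = -24052$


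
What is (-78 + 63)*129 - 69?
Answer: -2004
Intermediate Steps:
(-78 + 63)*129 - 69 = -15*129 - 69 = -1935 - 69 = -2004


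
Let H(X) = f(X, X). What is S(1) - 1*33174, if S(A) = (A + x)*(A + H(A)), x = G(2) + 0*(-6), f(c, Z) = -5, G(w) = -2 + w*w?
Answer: -33186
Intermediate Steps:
G(w) = -2 + w²
H(X) = -5
x = 2 (x = (-2 + 2²) + 0*(-6) = (-2 + 4) + 0 = 2 + 0 = 2)
S(A) = (-5 + A)*(2 + A) (S(A) = (A + 2)*(A - 5) = (2 + A)*(-5 + A) = (-5 + A)*(2 + A))
S(1) - 1*33174 = (-10 + 1² - 3*1) - 1*33174 = (-10 + 1 - 3) - 33174 = -12 - 33174 = -33186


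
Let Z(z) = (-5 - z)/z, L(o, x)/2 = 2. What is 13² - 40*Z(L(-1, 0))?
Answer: 259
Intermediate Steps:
L(o, x) = 4 (L(o, x) = 2*2 = 4)
Z(z) = (-5 - z)/z
13² - 40*Z(L(-1, 0)) = 13² - 40*(-5 - 1*4)/4 = 169 - 10*(-5 - 4) = 169 - 10*(-9) = 169 - 40*(-9/4) = 169 + 90 = 259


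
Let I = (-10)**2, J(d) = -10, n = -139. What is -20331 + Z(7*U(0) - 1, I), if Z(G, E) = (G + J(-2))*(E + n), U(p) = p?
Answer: -19902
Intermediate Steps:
I = 100
Z(G, E) = (-139 + E)*(-10 + G) (Z(G, E) = (G - 10)*(E - 139) = (-10 + G)*(-139 + E) = (-139 + E)*(-10 + G))
-20331 + Z(7*U(0) - 1, I) = -20331 + (1390 - 139*(7*0 - 1) - 10*100 + 100*(7*0 - 1)) = -20331 + (1390 - 139*(0 - 1) - 1000 + 100*(0 - 1)) = -20331 + (1390 - 139*(-1) - 1000 + 100*(-1)) = -20331 + (1390 + 139 - 1000 - 100) = -20331 + 429 = -19902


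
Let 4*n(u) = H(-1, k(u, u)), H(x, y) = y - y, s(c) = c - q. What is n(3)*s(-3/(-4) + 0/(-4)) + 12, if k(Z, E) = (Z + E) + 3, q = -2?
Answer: 12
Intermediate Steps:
k(Z, E) = 3 + E + Z (k(Z, E) = (E + Z) + 3 = 3 + E + Z)
s(c) = 2 + c (s(c) = c - 1*(-2) = c + 2 = 2 + c)
H(x, y) = 0
n(u) = 0 (n(u) = (¼)*0 = 0)
n(3)*s(-3/(-4) + 0/(-4)) + 12 = 0*(2 + (-3/(-4) + 0/(-4))) + 12 = 0*(2 + (-3*(-¼) + 0*(-¼))) + 12 = 0*(2 + (¾ + 0)) + 12 = 0*(2 + ¾) + 12 = 0*(11/4) + 12 = 0 + 12 = 12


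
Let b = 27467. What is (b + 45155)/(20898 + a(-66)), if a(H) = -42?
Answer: 3301/948 ≈ 3.4821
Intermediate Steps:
(b + 45155)/(20898 + a(-66)) = (27467 + 45155)/(20898 - 42) = 72622/20856 = 72622*(1/20856) = 3301/948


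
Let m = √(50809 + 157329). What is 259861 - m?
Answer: 259861 - √208138 ≈ 2.5940e+5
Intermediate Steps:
m = √208138 ≈ 456.22
259861 - m = 259861 - √208138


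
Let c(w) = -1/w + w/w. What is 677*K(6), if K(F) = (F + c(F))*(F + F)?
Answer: 55514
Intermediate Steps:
c(w) = 1 - 1/w (c(w) = -1/w + 1 = 1 - 1/w)
K(F) = 2*F*(F + (-1 + F)/F) (K(F) = (F + (-1 + F)/F)*(F + F) = (F + (-1 + F)/F)*(2*F) = 2*F*(F + (-1 + F)/F))
677*K(6) = 677*(-2 + 2*6 + 2*6²) = 677*(-2 + 12 + 2*36) = 677*(-2 + 12 + 72) = 677*82 = 55514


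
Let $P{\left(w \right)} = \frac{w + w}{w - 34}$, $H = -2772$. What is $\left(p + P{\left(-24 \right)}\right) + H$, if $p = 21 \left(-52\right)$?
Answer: $- \frac{112032}{29} \approx -3863.2$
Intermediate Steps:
$p = -1092$
$P{\left(w \right)} = \frac{2 w}{-34 + w}$
$\left(p + P{\left(-24 \right)}\right) + H = \left(-1092 + 2 \left(-24\right) \frac{1}{-34 - 24}\right) - 2772 = \left(-1092 + 2 \left(-24\right) \frac{1}{-58}\right) - 2772 = \left(-1092 + 2 \left(-24\right) \left(- \frac{1}{58}\right)\right) - 2772 = \left(-1092 + \frac{24}{29}\right) - 2772 = - \frac{31644}{29} - 2772 = - \frac{112032}{29}$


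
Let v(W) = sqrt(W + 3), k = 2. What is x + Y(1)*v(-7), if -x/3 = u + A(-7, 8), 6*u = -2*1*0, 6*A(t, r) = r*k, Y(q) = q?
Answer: -8 + 2*I ≈ -8.0 + 2.0*I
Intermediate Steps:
A(t, r) = r/3 (A(t, r) = (r*2)/6 = (2*r)/6 = r/3)
v(W) = sqrt(3 + W)
u = 0 (u = (-2*1*0)/6 = (-2*0)/6 = (1/6)*0 = 0)
x = -8 (x = -3*(0 + (1/3)*8) = -3*(0 + 8/3) = -3*8/3 = -8)
x + Y(1)*v(-7) = -8 + 1*sqrt(3 - 7) = -8 + 1*sqrt(-4) = -8 + 1*(2*I) = -8 + 2*I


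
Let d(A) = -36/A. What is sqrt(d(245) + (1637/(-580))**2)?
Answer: sqrt(128886601)/4060 ≈ 2.7963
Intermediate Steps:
sqrt(d(245) + (1637/(-580))**2) = sqrt(-36/245 + (1637/(-580))**2) = sqrt(-36*1/245 + (1637*(-1/580))**2) = sqrt(-36/245 + (-1637/580)**2) = sqrt(-36/245 + 2679769/336400) = sqrt(128886601/16483600) = sqrt(128886601)/4060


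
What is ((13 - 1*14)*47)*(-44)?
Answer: 2068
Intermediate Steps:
((13 - 1*14)*47)*(-44) = ((13 - 14)*47)*(-44) = -1*47*(-44) = -47*(-44) = 2068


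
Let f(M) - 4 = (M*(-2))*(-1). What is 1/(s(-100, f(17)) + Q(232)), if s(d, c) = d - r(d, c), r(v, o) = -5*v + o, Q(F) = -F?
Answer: -1/870 ≈ -0.0011494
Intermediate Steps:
r(v, o) = o - 5*v
f(M) = 4 + 2*M (f(M) = 4 + (M*(-2))*(-1) = 4 - 2*M*(-1) = 4 + 2*M)
s(d, c) = -c + 6*d (s(d, c) = d - (c - 5*d) = d + (-c + 5*d) = -c + 6*d)
1/(s(-100, f(17)) + Q(232)) = 1/((-(4 + 2*17) + 6*(-100)) - 1*232) = 1/((-(4 + 34) - 600) - 232) = 1/((-1*38 - 600) - 232) = 1/((-38 - 600) - 232) = 1/(-638 - 232) = 1/(-870) = -1/870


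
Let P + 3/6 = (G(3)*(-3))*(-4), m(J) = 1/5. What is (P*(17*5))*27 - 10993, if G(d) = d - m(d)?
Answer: 129943/2 ≈ 64972.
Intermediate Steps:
m(J) = 1/5
G(d) = -1/5 + d (G(d) = d - 1*1/5 = d - 1/5 = -1/5 + d)
P = 331/10 (P = -1/2 + ((-1/5 + 3)*(-3))*(-4) = -1/2 + ((14/5)*(-3))*(-4) = -1/2 - 42/5*(-4) = -1/2 + 168/5 = 331/10 ≈ 33.100)
(P*(17*5))*27 - 10993 = (331*(17*5)/10)*27 - 10993 = ((331/10)*85)*27 - 10993 = (5627/2)*27 - 10993 = 151929/2 - 10993 = 129943/2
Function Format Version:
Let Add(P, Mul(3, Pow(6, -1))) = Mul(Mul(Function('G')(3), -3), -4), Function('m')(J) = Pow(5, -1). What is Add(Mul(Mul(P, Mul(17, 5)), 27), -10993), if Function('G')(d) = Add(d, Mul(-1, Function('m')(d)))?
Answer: Rational(129943, 2) ≈ 64972.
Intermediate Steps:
Function('m')(J) = Rational(1, 5)
Function('G')(d) = Add(Rational(-1, 5), d) (Function('G')(d) = Add(d, Mul(-1, Rational(1, 5))) = Add(d, Rational(-1, 5)) = Add(Rational(-1, 5), d))
P = Rational(331, 10) (P = Add(Rational(-1, 2), Mul(Mul(Add(Rational(-1, 5), 3), -3), -4)) = Add(Rational(-1, 2), Mul(Mul(Rational(14, 5), -3), -4)) = Add(Rational(-1, 2), Mul(Rational(-42, 5), -4)) = Add(Rational(-1, 2), Rational(168, 5)) = Rational(331, 10) ≈ 33.100)
Add(Mul(Mul(P, Mul(17, 5)), 27), -10993) = Add(Mul(Mul(Rational(331, 10), Mul(17, 5)), 27), -10993) = Add(Mul(Mul(Rational(331, 10), 85), 27), -10993) = Add(Mul(Rational(5627, 2), 27), -10993) = Add(Rational(151929, 2), -10993) = Rational(129943, 2)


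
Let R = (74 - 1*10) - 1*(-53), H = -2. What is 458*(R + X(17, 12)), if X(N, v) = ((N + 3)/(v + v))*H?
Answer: 158468/3 ≈ 52823.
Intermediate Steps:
X(N, v) = -(3 + N)/v (X(N, v) = ((N + 3)/(v + v))*(-2) = ((3 + N)/((2*v)))*(-2) = ((3 + N)*(1/(2*v)))*(-2) = ((3 + N)/(2*v))*(-2) = -(3 + N)/v)
R = 117 (R = (74 - 10) + 53 = 64 + 53 = 117)
458*(R + X(17, 12)) = 458*(117 + (-3 - 1*17)/12) = 458*(117 + (-3 - 17)/12) = 458*(117 + (1/12)*(-20)) = 458*(117 - 5/3) = 458*(346/3) = 158468/3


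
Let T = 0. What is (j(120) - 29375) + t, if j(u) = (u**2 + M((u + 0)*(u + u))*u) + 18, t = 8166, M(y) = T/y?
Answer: -6791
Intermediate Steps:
M(y) = 0 (M(y) = 0/y = 0)
j(u) = 18 + u**2 (j(u) = (u**2 + 0*u) + 18 = (u**2 + 0) + 18 = u**2 + 18 = 18 + u**2)
(j(120) - 29375) + t = ((18 + 120**2) - 29375) + 8166 = ((18 + 14400) - 29375) + 8166 = (14418 - 29375) + 8166 = -14957 + 8166 = -6791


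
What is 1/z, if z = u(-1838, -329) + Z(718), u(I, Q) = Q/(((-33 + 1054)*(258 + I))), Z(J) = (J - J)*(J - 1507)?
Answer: 1613180/329 ≈ 4903.3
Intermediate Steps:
Z(J) = 0 (Z(J) = 0*(-1507 + J) = 0)
u(I, Q) = Q/(263418 + 1021*I) (u(I, Q) = Q/((1021*(258 + I))) = Q/(263418 + 1021*I))
z = 329/1613180 (z = (1/1021)*(-329)/(258 - 1838) + 0 = (1/1021)*(-329)/(-1580) + 0 = (1/1021)*(-329)*(-1/1580) + 0 = 329/1613180 + 0 = 329/1613180 ≈ 0.00020394)
1/z = 1/(329/1613180) = 1613180/329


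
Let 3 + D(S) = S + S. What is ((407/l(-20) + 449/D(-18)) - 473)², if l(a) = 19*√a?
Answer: 2577712699391/10981620 + 7690672*I*√5/3705 ≈ 2.3473e+5 + 4641.5*I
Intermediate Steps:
D(S) = -3 + 2*S (D(S) = -3 + (S + S) = -3 + 2*S)
((407/l(-20) + 449/D(-18)) - 473)² = ((407/((19*√(-20))) + 449/(-3 + 2*(-18))) - 473)² = ((407/((19*(2*I*√5))) + 449/(-3 - 36)) - 473)² = ((407/((38*I*√5)) + 449/(-39)) - 473)² = ((407*(-I*√5/190) + 449*(-1/39)) - 473)² = ((-407*I*√5/190 - 449/39) - 473)² = ((-449/39 - 407*I*√5/190) - 473)² = (-18896/39 - 407*I*√5/190)²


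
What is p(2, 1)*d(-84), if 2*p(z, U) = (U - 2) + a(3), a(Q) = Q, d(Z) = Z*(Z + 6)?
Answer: 6552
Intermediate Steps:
d(Z) = Z*(6 + Z)
p(z, U) = ½ + U/2 (p(z, U) = ((U - 2) + 3)/2 = ((-2 + U) + 3)/2 = (1 + U)/2 = ½ + U/2)
p(2, 1)*d(-84) = (½ + (½)*1)*(-84*(6 - 84)) = (½ + ½)*(-84*(-78)) = 1*6552 = 6552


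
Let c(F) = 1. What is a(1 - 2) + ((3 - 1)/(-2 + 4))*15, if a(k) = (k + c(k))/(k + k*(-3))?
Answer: 15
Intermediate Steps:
a(k) = -(1 + k)/(2*k) (a(k) = (k + 1)/(k + k*(-3)) = (1 + k)/(k - 3*k) = (1 + k)/((-2*k)) = (1 + k)*(-1/(2*k)) = -(1 + k)/(2*k))
a(1 - 2) + ((3 - 1)/(-2 + 4))*15 = (-1 - (1 - 2))/(2*(1 - 2)) + ((3 - 1)/(-2 + 4))*15 = (½)*(-1 - 1*(-1))/(-1) + (2/2)*15 = (½)*(-1)*(-1 + 1) + (2*(½))*15 = (½)*(-1)*0 + 1*15 = 0 + 15 = 15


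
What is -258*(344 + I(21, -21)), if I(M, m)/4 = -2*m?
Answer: -132096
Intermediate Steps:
I(M, m) = -8*m (I(M, m) = 4*(-2*m) = -8*m)
-258*(344 + I(21, -21)) = -258*(344 - 8*(-21)) = -258*(344 + 168) = -258*512 = -132096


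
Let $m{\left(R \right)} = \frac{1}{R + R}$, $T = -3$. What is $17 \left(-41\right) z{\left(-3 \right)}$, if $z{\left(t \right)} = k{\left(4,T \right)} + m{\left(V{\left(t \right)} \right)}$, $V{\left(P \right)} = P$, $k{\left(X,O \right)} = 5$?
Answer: $- \frac{20213}{6} \approx -3368.8$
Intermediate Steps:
$m{\left(R \right)} = \frac{1}{2 R}$
$z{\left(t \right)} = 5 + \frac{1}{2 t}$
$17 \left(-41\right) z{\left(-3 \right)} = 17 \left(-41\right) \left(5 + \frac{1}{2 \left(-3\right)}\right) = - 697 \left(5 + \frac{1}{2} \left(- \frac{1}{3}\right)\right) = - 697 \left(5 - \frac{1}{6}\right) = \left(-697\right) \frac{29}{6} = - \frac{20213}{6}$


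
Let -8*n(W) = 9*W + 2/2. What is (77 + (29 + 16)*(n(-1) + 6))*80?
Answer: 31360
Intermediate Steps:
n(W) = -⅛ - 9*W/8 (n(W) = -(9*W + 2/2)/8 = -(9*W + 2*(½))/8 = -(9*W + 1)/8 = -(1 + 9*W)/8 = -⅛ - 9*W/8)
(77 + (29 + 16)*(n(-1) + 6))*80 = (77 + (29 + 16)*((-⅛ - 9/8*(-1)) + 6))*80 = (77 + 45*((-⅛ + 9/8) + 6))*80 = (77 + 45*(1 + 6))*80 = (77 + 45*7)*80 = (77 + 315)*80 = 392*80 = 31360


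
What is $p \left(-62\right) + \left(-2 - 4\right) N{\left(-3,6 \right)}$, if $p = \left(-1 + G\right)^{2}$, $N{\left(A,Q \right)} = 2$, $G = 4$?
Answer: $-570$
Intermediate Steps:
$p = 9$ ($p = \left(-1 + 4\right)^{2} = 3^{2} = 9$)
$p \left(-62\right) + \left(-2 - 4\right) N{\left(-3,6 \right)} = 9 \left(-62\right) + \left(-2 - 4\right) 2 = -558 - 12 = -570$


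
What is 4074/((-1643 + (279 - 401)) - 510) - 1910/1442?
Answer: -729997/234325 ≈ -3.1153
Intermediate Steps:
4074/((-1643 + (279 - 401)) - 510) - 1910/1442 = 4074/((-1643 - 122) - 510) - 1910*1/1442 = 4074/(-1765 - 510) - 955/721 = 4074/(-2275) - 955/721 = 4074*(-1/2275) - 955/721 = -582/325 - 955/721 = -729997/234325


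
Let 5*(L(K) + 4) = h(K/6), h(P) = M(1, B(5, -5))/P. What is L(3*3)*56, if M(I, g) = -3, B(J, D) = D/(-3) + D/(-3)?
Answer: -1232/5 ≈ -246.40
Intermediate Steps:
B(J, D) = -2*D/3 (B(J, D) = D*(-1/3) + D*(-1/3) = -D/3 - D/3 = -2*D/3)
h(P) = -3/P
L(K) = -4 - 18/(5*K) (L(K) = -4 + (-3*6/K)/5 = -4 + (-18/K)/5 = -4 - 18/(5*K))
L(3*3)*56 = (-4 - 18/(5*(3*3)))*56 = (-4 - 18/5/9)*56 = (-4 - 18/5*1/9)*56 = (-4 - 2/5)*56 = -22/5*56 = -1232/5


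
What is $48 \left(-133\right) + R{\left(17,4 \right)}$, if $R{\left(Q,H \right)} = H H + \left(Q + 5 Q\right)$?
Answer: $-6266$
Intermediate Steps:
$R{\left(Q,H \right)} = H^{2} + 6 Q$
$48 \left(-133\right) + R{\left(17,4 \right)} = 48 \left(-133\right) + \left(4^{2} + 6 \cdot 17\right) = -6384 + \left(16 + 102\right) = -6384 + 118 = -6266$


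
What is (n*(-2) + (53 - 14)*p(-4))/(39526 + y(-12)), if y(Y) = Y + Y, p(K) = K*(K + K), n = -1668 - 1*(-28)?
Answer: 2264/19751 ≈ 0.11463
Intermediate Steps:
n = -1640 (n = -1668 + 28 = -1640)
p(K) = 2*K**2 (p(K) = K*(2*K) = 2*K**2)
y(Y) = 2*Y
(n*(-2) + (53 - 14)*p(-4))/(39526 + y(-12)) = (-1640*(-2) + (53 - 14)*(2*(-4)**2))/(39526 + 2*(-12)) = (3280 + 39*(2*16))/(39526 - 24) = (3280 + 39*32)/39502 = (3280 + 1248)*(1/39502) = 4528*(1/39502) = 2264/19751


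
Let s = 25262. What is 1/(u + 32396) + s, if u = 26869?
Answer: 1497152431/59265 ≈ 25262.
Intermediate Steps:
1/(u + 32396) + s = 1/(26869 + 32396) + 25262 = 1/59265 + 25262 = 1497152431/59265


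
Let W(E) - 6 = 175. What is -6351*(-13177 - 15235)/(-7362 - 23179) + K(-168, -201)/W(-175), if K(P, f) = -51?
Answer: -32662032363/5527921 ≈ -5908.6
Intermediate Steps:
W(E) = 181 (W(E) = 6 + 175 = 181)
-6351*(-13177 - 15235)/(-7362 - 23179) + K(-168, -201)/W(-175) = -6351*(-13177 - 15235)/(-7362 - 23179) - 51/181 = -6351/((-30541/(-28412))) - 51*1/181 = -6351/((-30541*(-1/28412))) - 51/181 = -6351/30541/28412 - 51/181 = -6351*28412/30541 - 51/181 = -180444612/30541 - 51/181 = -32662032363/5527921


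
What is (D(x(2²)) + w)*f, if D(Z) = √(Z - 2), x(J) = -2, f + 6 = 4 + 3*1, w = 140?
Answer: 140 + 2*I ≈ 140.0 + 2.0*I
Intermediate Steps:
f = 1 (f = -6 + (4 + 3*1) = -6 + (4 + 3) = -6 + 7 = 1)
D(Z) = √(-2 + Z)
(D(x(2²)) + w)*f = (√(-2 - 2) + 140)*1 = (√(-4) + 140)*1 = (2*I + 140)*1 = (140 + 2*I)*1 = 140 + 2*I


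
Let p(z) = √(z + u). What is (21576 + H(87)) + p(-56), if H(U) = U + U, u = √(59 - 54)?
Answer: 21750 + √(-56 + √5) ≈ 21750.0 + 7.3324*I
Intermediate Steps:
u = √5 ≈ 2.2361
H(U) = 2*U
p(z) = √(z + √5)
(21576 + H(87)) + p(-56) = (21576 + 2*87) + √(-56 + √5) = (21576 + 174) + √(-56 + √5) = 21750 + √(-56 + √5)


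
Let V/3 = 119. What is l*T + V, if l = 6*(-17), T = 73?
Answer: -7089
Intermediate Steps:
l = -102
V = 357 (V = 3*119 = 357)
l*T + V = -102*73 + 357 = -7446 + 357 = -7089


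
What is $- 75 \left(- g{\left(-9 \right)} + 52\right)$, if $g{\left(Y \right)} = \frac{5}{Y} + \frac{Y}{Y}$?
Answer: $- \frac{11600}{3} \approx -3866.7$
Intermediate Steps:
$g{\left(Y \right)} = 1 + \frac{5}{Y}$ ($g{\left(Y \right)} = \frac{5}{Y} + 1 = 1 + \frac{5}{Y}$)
$- 75 \left(- g{\left(-9 \right)} + 52\right) = - 75 \left(- \frac{5 - 9}{-9} + 52\right) = - 75 \left(- \frac{\left(-1\right) \left(-4\right)}{9} + 52\right) = - 75 \left(\left(-1\right) \frac{4}{9} + 52\right) = - 75 \left(- \frac{4}{9} + 52\right) = \left(-75\right) \frac{464}{9} = - \frac{11600}{3}$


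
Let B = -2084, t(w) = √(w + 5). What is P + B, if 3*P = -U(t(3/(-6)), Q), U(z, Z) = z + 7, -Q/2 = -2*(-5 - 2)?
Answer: -6259/3 - √2/2 ≈ -2087.0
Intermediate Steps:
t(w) = √(5 + w)
Q = -28 (Q = -(-4)*(-5 - 2) = -(-4)*(-7) = -2*14 = -28)
U(z, Z) = 7 + z
P = -7/3 - √2/2 (P = (-(7 + √(5 + 3/(-6))))/3 = (-(7 + √(5 + 3*(-⅙))))/3 = (-(7 + √(5 - ½)))/3 = (-(7 + √(9/2)))/3 = (-(7 + 3*√2/2))/3 = (-7 - 3*√2/2)/3 = -7/3 - √2/2 ≈ -3.0404)
P + B = (-7/3 - √2/2) - 2084 = -6259/3 - √2/2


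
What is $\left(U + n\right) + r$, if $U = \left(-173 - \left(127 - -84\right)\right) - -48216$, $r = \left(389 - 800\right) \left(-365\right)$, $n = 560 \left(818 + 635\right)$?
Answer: $1011527$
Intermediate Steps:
$n = 813680$ ($n = 560 \cdot 1453 = 813680$)
$r = 150015$ ($r = \left(-411\right) \left(-365\right) = 150015$)
$U = 47832$ ($U = \left(-173 - \left(127 + 84\right)\right) + 48216 = \left(-173 - 211\right) + 48216 = -384 + 48216 = 47832$)
$\left(U + n\right) + r = \left(47832 + 813680\right) + 150015 = 861512 + 150015 = 1011527$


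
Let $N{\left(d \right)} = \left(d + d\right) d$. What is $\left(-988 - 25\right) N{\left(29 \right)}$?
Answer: $-1703866$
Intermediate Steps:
$N{\left(d \right)} = 2 d^{2}$ ($N{\left(d \right)} = 2 d d = 2 d^{2}$)
$\left(-988 - 25\right) N{\left(29 \right)} = \left(-988 - 25\right) 2 \cdot 29^{2} = - 1013 \cdot 2 \cdot 841 = \left(-1013\right) 1682 = -1703866$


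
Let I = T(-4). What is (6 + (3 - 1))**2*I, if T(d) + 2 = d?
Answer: -384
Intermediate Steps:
T(d) = -2 + d
I = -6 (I = -2 - 4 = -6)
(6 + (3 - 1))**2*I = (6 + (3 - 1))**2*(-6) = (6 + 2)**2*(-6) = 8**2*(-6) = 64*(-6) = -384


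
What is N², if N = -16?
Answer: 256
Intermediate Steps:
N² = (-16)² = 256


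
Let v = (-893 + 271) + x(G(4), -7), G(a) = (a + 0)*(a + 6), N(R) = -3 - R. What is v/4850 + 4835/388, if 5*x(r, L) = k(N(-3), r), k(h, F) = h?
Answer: 119631/9700 ≈ 12.333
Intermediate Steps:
G(a) = a*(6 + a)
x(r, L) = 0 (x(r, L) = (-3 - 1*(-3))/5 = (-3 + 3)/5 = (⅕)*0 = 0)
v = -622 (v = (-893 + 271) + 0 = -622 + 0 = -622)
v/4850 + 4835/388 = -622/4850 + 4835/388 = -622*1/4850 + 4835*(1/388) = -311/2425 + 4835/388 = 119631/9700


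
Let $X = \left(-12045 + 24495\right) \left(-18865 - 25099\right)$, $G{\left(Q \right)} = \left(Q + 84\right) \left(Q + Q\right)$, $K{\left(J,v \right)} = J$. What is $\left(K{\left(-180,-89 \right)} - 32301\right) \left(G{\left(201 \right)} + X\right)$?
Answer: $17774812467630$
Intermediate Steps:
$G{\left(Q \right)} = 2 Q \left(84 + Q\right)$ ($G{\left(Q \right)} = \left(84 + Q\right) 2 Q = 2 Q \left(84 + Q\right)$)
$X = -547351800$ ($X = 12450 \left(-43964\right) = -547351800$)
$\left(K{\left(-180,-89 \right)} - 32301\right) \left(G{\left(201 \right)} + X\right) = \left(-180 - 32301\right) \left(2 \cdot 201 \left(84 + 201\right) - 547351800\right) = - 32481 \left(2 \cdot 201 \cdot 285 - 547351800\right) = - 32481 \left(114570 - 547351800\right) = \left(-32481\right) \left(-547237230\right) = 17774812467630$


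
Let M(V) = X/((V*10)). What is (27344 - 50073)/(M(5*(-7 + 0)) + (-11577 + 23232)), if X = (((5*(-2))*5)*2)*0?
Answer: -3247/1665 ≈ -1.9501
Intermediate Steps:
X = 0 (X = (-10*5*2)*0 = -50*2*0 = -100*0 = 0)
M(V) = 0 (M(V) = 0/((V*10)) = 0/((10*V)) = 0*(1/(10*V)) = 0)
(27344 - 50073)/(M(5*(-7 + 0)) + (-11577 + 23232)) = (27344 - 50073)/(0 + (-11577 + 23232)) = -22729/(0 + 11655) = -22729/11655 = -22729*1/11655 = -3247/1665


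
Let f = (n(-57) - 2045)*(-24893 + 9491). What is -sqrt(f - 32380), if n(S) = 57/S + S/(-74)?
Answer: -sqrt(43080031919)/37 ≈ -5609.7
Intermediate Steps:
n(S) = 57/S - S/74 (n(S) = 57/S + S*(-1/74) = 57/S - S/74)
f = 1165523247/37 (f = ((57/(-57) - 1/74*(-57)) - 2045)*(-24893 + 9491) = ((57*(-1/57) + 57/74) - 2045)*(-15402) = ((-1 + 57/74) - 2045)*(-15402) = (-17/74 - 2045)*(-15402) = -151347/74*(-15402) = 1165523247/37 ≈ 3.1501e+7)
-sqrt(f - 32380) = -sqrt(1165523247/37 - 32380) = -sqrt(1164325187/37) = -sqrt(43080031919)/37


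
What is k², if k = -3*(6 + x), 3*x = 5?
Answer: 529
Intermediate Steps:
x = 5/3 (x = (⅓)*5 = 5/3 ≈ 1.6667)
k = -23 (k = -3*(6 + 5/3) = -3*23/3 = -23)
k² = (-23)² = 529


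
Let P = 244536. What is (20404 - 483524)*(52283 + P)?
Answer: -137462815280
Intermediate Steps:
(20404 - 483524)*(52283 + P) = (20404 - 483524)*(52283 + 244536) = -463120*296819 = -137462815280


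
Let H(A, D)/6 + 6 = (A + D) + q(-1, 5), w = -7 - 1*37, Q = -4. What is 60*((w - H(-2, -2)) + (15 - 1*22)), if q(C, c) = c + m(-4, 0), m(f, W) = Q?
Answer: 180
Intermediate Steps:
m(f, W) = -4
w = -44 (w = -7 - 37 = -44)
q(C, c) = -4 + c (q(C, c) = c - 4 = -4 + c)
H(A, D) = -30 + 6*A + 6*D (H(A, D) = -36 + 6*((A + D) + (-4 + 5)) = -36 + 6*((A + D) + 1) = -36 + 6*(1 + A + D) = -36 + (6 + 6*A + 6*D) = -30 + 6*A + 6*D)
60*((w - H(-2, -2)) + (15 - 1*22)) = 60*((-44 - (-30 + 6*(-2) + 6*(-2))) + (15 - 1*22)) = 60*((-44 - (-30 - 12 - 12)) + (15 - 22)) = 60*((-44 - 1*(-54)) - 7) = 60*((-44 + 54) - 7) = 60*(10 - 7) = 60*3 = 180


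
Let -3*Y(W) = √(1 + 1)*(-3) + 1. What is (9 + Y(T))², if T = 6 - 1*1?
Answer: 694/9 + 52*√2/3 ≈ 101.62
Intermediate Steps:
T = 5 (T = 6 - 1 = 5)
Y(W) = -⅓ + √2 (Y(W) = -(√(1 + 1)*(-3) + 1)/3 = -(√2*(-3) + 1)/3 = -(-3*√2 + 1)/3 = -(1 - 3*√2)/3 = -⅓ + √2)
(9 + Y(T))² = (9 + (-⅓ + √2))² = (26/3 + √2)²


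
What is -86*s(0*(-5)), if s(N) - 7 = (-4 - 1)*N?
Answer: -602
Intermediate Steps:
s(N) = 7 - 5*N (s(N) = 7 + (-4 - 1)*N = 7 - 5*N)
-86*s(0*(-5)) = -86*(7 - 0*(-5)) = -86*(7 - 5*0) = -86*(7 + 0) = -86*7 = -602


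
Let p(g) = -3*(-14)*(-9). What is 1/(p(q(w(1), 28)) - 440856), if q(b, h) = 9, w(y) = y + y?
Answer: -1/441234 ≈ -2.2664e-6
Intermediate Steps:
w(y) = 2*y
p(g) = -378 (p(g) = 42*(-9) = -378)
1/(p(q(w(1), 28)) - 440856) = 1/(-378 - 440856) = 1/(-441234) = -1/441234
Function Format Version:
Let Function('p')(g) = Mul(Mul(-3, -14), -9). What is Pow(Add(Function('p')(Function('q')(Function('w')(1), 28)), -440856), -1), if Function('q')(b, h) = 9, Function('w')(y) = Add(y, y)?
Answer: Rational(-1, 441234) ≈ -2.2664e-6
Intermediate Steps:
Function('w')(y) = Mul(2, y)
Function('p')(g) = -378 (Function('p')(g) = Mul(42, -9) = -378)
Pow(Add(Function('p')(Function('q')(Function('w')(1), 28)), -440856), -1) = Pow(Add(-378, -440856), -1) = Pow(-441234, -1) = Rational(-1, 441234)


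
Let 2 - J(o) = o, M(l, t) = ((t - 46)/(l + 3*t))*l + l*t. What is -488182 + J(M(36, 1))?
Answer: -6346268/13 ≈ -4.8817e+5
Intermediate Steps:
M(l, t) = l*t + l*(-46 + t)/(l + 3*t) (M(l, t) = ((-46 + t)/(l + 3*t))*l + l*t = l*(-46 + t)/(l + 3*t) + l*t = l*t + l*(-46 + t)/(l + 3*t))
J(o) = 2 - o
-488182 + J(M(36, 1)) = -488182 + (2 - 36*(-46 + 1 + 3*1**2 + 36*1)/(36 + 3*1)) = -488182 + (2 - 36*(-46 + 1 + 3*1 + 36)/(36 + 3)) = -488182 + (2 - 36*(-46 + 1 + 3 + 36)/39) = -488182 + (2 - 36*(-6)/39) = -488182 + (2 - 1*(-72/13)) = -488182 + (2 + 72/13) = -488182 + 98/13 = -6346268/13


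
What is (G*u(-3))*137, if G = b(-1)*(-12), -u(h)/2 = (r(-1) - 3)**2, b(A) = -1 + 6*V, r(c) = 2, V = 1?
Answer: 16440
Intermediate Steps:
b(A) = 5 (b(A) = -1 + 6*1 = -1 + 6 = 5)
u(h) = -2 (u(h) = -2*(2 - 3)**2 = -2*(-1)**2 = -2*1 = -2)
G = -60 (G = 5*(-12) = -60)
(G*u(-3))*137 = -60*(-2)*137 = 120*137 = 16440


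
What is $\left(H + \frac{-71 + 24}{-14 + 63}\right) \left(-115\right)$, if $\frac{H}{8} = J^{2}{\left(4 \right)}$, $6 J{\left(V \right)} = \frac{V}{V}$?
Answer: $\frac{37375}{441} \approx 84.751$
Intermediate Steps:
$J{\left(V \right)} = \frac{1}{6}$ ($J{\left(V \right)} = \frac{V \frac{1}{V}}{6} = \frac{1}{6} \cdot 1 = \frac{1}{6}$)
$H = \frac{2}{9}$ ($H = \frac{8}{36} = 8 \cdot \frac{1}{36} = \frac{2}{9} \approx 0.22222$)
$\left(H + \frac{-71 + 24}{-14 + 63}\right) \left(-115\right) = \left(\frac{2}{9} + \frac{-71 + 24}{-14 + 63}\right) \left(-115\right) = \left(\frac{2}{9} - \frac{47}{49}\right) \left(-115\right) = \left(- \frac{325}{441}\right) \left(-115\right) = \frac{37375}{441}$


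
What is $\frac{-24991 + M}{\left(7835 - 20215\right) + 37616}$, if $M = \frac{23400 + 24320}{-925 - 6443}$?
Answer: $- \frac{5755669}{5810589} \approx -0.99055$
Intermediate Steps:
$M = - \frac{5965}{921}$ ($M = \frac{47720}{-7368} = 47720 \left(- \frac{1}{7368}\right) = - \frac{5965}{921} \approx -6.4767$)
$\frac{-24991 + M}{\left(7835 - 20215\right) + 37616} = \frac{-24991 - \frac{5965}{921}}{\left(7835 - 20215\right) + 37616} = - \frac{23022676}{921 \left(\left(7835 - 20215\right) + 37616\right)} = - \frac{23022676}{921 \left(-12380 + 37616\right)} = - \frac{23022676}{921 \cdot 25236} = \left(- \frac{23022676}{921}\right) \frac{1}{25236} = - \frac{5755669}{5810589}$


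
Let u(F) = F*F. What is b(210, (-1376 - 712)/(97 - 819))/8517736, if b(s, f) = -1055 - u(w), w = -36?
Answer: -2351/8517736 ≈ -0.00027601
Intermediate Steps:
u(F) = F²
b(s, f) = -2351 (b(s, f) = -1055 - 1*(-36)² = -1055 - 1*1296 = -1055 - 1296 = -2351)
b(210, (-1376 - 712)/(97 - 819))/8517736 = -2351/8517736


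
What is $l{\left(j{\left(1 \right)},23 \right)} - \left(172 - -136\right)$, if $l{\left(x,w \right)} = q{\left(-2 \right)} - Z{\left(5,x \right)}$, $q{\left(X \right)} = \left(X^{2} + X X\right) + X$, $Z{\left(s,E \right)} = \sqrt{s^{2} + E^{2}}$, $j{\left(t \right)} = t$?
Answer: $-302 - \sqrt{26} \approx -307.1$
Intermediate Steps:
$Z{\left(s,E \right)} = \sqrt{E^{2} + s^{2}}$
$q{\left(X \right)} = X + 2 X^{2}$ ($q{\left(X \right)} = \left(X^{2} + X^{2}\right) + X = 2 X^{2} + X = X + 2 X^{2}$)
$l{\left(x,w \right)} = 6 - \sqrt{25 + x^{2}}$ ($l{\left(x,w \right)} = - 2 \left(1 + 2 \left(-2\right)\right) - \sqrt{x^{2} + 5^{2}} = - 2 \left(1 - 4\right) - \sqrt{x^{2} + 25} = \left(-2\right) \left(-3\right) - \sqrt{25 + x^{2}} = 6 - \sqrt{25 + x^{2}}$)
$l{\left(j{\left(1 \right)},23 \right)} - \left(172 - -136\right) = \left(6 - \sqrt{25 + 1^{2}}\right) - \left(172 - -136\right) = \left(6 - \sqrt{25 + 1}\right) - \left(172 + 136\right) = \left(6 - \sqrt{26}\right) - 308 = -302 - \sqrt{26}$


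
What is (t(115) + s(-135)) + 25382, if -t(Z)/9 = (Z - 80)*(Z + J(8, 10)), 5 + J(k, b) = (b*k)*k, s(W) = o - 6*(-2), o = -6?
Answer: -210862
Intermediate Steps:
s(W) = 6 (s(W) = -6 - 6*(-2) = -6 + 12 = 6)
J(k, b) = -5 + b*k**2 (J(k, b) = -5 + (b*k)*k = -5 + b*k**2)
t(Z) = -9*(-80 + Z)*(635 + Z) (t(Z) = -9*(Z - 80)*(Z + (-5 + 10*8**2)) = -9*(-80 + Z)*(Z + (-5 + 10*64)) = -9*(-80 + Z)*(Z + (-5 + 640)) = -9*(-80 + Z)*(Z + 635) = -9*(-80 + Z)*(635 + Z))
(t(115) + s(-135)) + 25382 = ((457200 - 4995*115 - 9*115**2) + 6) + 25382 = ((457200 - 574425 - 9*13225) + 6) + 25382 = ((457200 - 574425 - 119025) + 6) + 25382 = (-236250 + 6) + 25382 = -236244 + 25382 = -210862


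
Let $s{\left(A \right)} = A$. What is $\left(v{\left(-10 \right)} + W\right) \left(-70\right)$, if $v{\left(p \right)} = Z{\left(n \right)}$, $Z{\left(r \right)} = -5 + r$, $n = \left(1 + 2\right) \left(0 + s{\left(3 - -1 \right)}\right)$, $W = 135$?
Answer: $-9940$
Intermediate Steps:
$n = 12$ ($n = \left(1 + 2\right) \left(0 + \left(3 - -1\right)\right) = 3 \left(0 + \left(3 + 1\right)\right) = 3 \left(0 + 4\right) = 3 \cdot 4 = 12$)
$v{\left(p \right)} = 7$ ($v{\left(p \right)} = -5 + 12 = 7$)
$\left(v{\left(-10 \right)} + W\right) \left(-70\right) = \left(7 + 135\right) \left(-70\right) = 142 \left(-70\right) = -9940$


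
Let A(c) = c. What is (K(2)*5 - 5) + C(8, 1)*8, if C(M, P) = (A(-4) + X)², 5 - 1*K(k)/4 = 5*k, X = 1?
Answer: -33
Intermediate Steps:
K(k) = 20 - 20*k
C(M, P) = 9 (C(M, P) = (-4 + 1)² = (-3)² = 9)
(K(2)*5 - 5) + C(8, 1)*8 = ((20 - 20*2)*5 - 5) + 9*8 = ((20 - 40)*5 - 5) + 72 = (-20*5 - 5) + 72 = (-100 - 5) + 72 = -105 + 72 = -33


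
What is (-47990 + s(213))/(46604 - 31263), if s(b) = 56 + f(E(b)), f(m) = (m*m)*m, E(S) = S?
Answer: 9615663/15341 ≈ 626.79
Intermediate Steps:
f(m) = m³ (f(m) = m²*m = m³)
s(b) = 56 + b³
(-47990 + s(213))/(46604 - 31263) = (-47990 + (56 + 213³))/(46604 - 31263) = (-47990 + (56 + 9663597))/15341 = (-47990 + 9663653)*(1/15341) = 9615663*(1/15341) = 9615663/15341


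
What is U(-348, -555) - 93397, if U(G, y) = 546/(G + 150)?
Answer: -3082192/33 ≈ -93400.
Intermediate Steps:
U(G, y) = 546/(150 + G)
U(-348, -555) - 93397 = 546/(150 - 348) - 93397 = 546/(-198) - 93397 = 546*(-1/198) - 93397 = -91/33 - 93397 = -3082192/33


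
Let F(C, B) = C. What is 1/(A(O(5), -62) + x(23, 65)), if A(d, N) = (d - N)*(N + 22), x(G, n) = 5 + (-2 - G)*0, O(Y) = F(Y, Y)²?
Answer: -1/3475 ≈ -0.00028777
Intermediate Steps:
O(Y) = Y²
x(G, n) = 5 (x(G, n) = 5 + 0 = 5)
A(d, N) = (22 + N)*(d - N) (A(d, N) = (d - N)*(22 + N) = (22 + N)*(d - N))
1/(A(O(5), -62) + x(23, 65)) = 1/((-1*(-62)² - 22*(-62) + 22*5² - 62*5²) + 5) = 1/((-1*3844 + 1364 + 22*25 - 62*25) + 5) = 1/((-3844 + 1364 + 550 - 1550) + 5) = 1/(-3480 + 5) = 1/(-3475) = -1/3475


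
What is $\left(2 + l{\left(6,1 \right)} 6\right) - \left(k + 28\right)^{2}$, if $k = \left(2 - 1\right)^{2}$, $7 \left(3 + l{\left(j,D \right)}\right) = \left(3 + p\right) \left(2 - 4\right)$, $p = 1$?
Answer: $- \frac{6047}{7} \approx -863.86$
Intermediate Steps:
$l{\left(j,D \right)} = - \frac{29}{7}$ ($l{\left(j,D \right)} = -3 + \frac{\left(3 + 1\right) \left(2 - 4\right)}{7} = -3 + \frac{4 \left(-2\right)}{7} = -3 + \frac{1}{7} \left(-8\right) = -3 - \frac{8}{7} = - \frac{29}{7}$)
$k = 1$ ($k = 1^{2} = 1$)
$\left(2 + l{\left(6,1 \right)} 6\right) - \left(k + 28\right)^{2} = \left(2 - \frac{174}{7}\right) - \left(1 + 28\right)^{2} = \left(2 - \frac{174}{7}\right) - 29^{2} = - \frac{160}{7} - 841 = - \frac{6047}{7}$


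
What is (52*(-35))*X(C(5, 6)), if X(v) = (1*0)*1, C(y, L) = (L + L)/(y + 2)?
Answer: 0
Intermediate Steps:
C(y, L) = 2*L/(2 + y) (C(y, L) = (2*L)/(2 + y) = 2*L/(2 + y))
X(v) = 0 (X(v) = 0*1 = 0)
(52*(-35))*X(C(5, 6)) = (52*(-35))*0 = -1820*0 = 0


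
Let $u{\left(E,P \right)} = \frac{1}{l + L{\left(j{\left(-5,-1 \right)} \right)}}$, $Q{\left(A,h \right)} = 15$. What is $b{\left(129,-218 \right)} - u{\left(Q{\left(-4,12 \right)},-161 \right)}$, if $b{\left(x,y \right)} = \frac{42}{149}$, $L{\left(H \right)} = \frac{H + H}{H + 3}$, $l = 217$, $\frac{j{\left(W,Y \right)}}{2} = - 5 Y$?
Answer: $\frac{117385}{423309} \approx 0.2773$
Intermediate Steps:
$j{\left(W,Y \right)} = - 10 Y$ ($j{\left(W,Y \right)} = 2 \left(- 5 Y\right) = - 10 Y$)
$L{\left(H \right)} = \frac{2 H}{3 + H}$
$u{\left(E,P \right)} = \frac{13}{2841}$ ($u{\left(E,P \right)} = \frac{1}{217 + \frac{2 \left(\left(-10\right) \left(-1\right)\right)}{3 - -10}} = \frac{1}{217 + 2 \cdot 10 \frac{1}{3 + 10}} = \frac{1}{217 + 2 \cdot 10 \cdot \frac{1}{13}} = \frac{1}{217 + \frac{20}{13}} = \frac{1}{\frac{2841}{13}} = \frac{13}{2841}$)
$b{\left(x,y \right)} = \frac{42}{149}$ ($b{\left(x,y \right)} = 42 \cdot \frac{1}{149} = \frac{42}{149}$)
$b{\left(129,-218 \right)} - u{\left(Q{\left(-4,12 \right)},-161 \right)} = \frac{42}{149} - \frac{13}{2841} = \frac{117385}{423309}$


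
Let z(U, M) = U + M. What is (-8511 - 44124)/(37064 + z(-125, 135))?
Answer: -17545/12358 ≈ -1.4197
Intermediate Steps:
z(U, M) = M + U
(-8511 - 44124)/(37064 + z(-125, 135)) = (-8511 - 44124)/(37064 + (135 - 125)) = -52635/(37064 + 10) = -52635/37074 = -52635*1/37074 = -17545/12358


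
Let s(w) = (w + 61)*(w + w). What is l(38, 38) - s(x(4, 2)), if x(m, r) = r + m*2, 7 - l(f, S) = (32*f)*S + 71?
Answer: -47692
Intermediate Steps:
l(f, S) = -64 - 32*S*f (l(f, S) = 7 - ((32*f)*S + 71) = 7 - (32*S*f + 71) = 7 - (71 + 32*S*f) = 7 + (-71 - 32*S*f) = -64 - 32*S*f)
x(m, r) = r + 2*m
s(w) = 2*w*(61 + w) (s(w) = (61 + w)*(2*w) = 2*w*(61 + w))
l(38, 38) - s(x(4, 2)) = (-64 - 32*38*38) - 2*(2 + 2*4)*(61 + (2 + 2*4)) = (-64 - 46208) - 2*(2 + 8)*(61 + (2 + 8)) = -46272 - 2*10*(61 + 10) = -46272 - 2*10*71 = -46272 - 1*1420 = -46272 - 1420 = -47692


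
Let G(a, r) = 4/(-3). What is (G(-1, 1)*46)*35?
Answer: -6440/3 ≈ -2146.7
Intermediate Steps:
G(a, r) = -4/3 (G(a, r) = 4*(-⅓) = -4/3)
(G(-1, 1)*46)*35 = -4/3*46*35 = -184/3*35 = -6440/3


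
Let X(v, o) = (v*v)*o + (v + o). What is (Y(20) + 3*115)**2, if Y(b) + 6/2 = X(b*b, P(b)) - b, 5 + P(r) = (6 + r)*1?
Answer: 11294593512049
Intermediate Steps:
P(r) = 1 + r (P(r) = -5 + (6 + r)*1 = -5 + (6 + r) = 1 + r)
X(v, o) = o + v + o*v**2 (X(v, o) = v**2*o + (o + v) = o*v**2 + (o + v) = o + v + o*v**2)
Y(b) = -2 + b**2 + b**4*(1 + b) (Y(b) = -3 + (((1 + b) + b*b + (1 + b)*(b*b)**2) - b) = -3 + (((1 + b) + b**2 + (1 + b)*(b**2)**2) - b) = -3 + (((1 + b) + b**2 + (1 + b)*b**4) - b) = -3 + (((1 + b) + b**2 + b**4*(1 + b)) - b) = -3 + ((1 + b + b**2 + b**4*(1 + b)) - b) = -3 + (1 + b**2 + b**4*(1 + b)) = -2 + b**2 + b**4*(1 + b))
(Y(20) + 3*115)**2 = ((-2 + 20**2 + 20**4*(1 + 20)) + 3*115)**2 = ((-2 + 400 + 160000*21) + 345)**2 = ((-2 + 400 + 3360000) + 345)**2 = (3360398 + 345)**2 = 3360743**2 = 11294593512049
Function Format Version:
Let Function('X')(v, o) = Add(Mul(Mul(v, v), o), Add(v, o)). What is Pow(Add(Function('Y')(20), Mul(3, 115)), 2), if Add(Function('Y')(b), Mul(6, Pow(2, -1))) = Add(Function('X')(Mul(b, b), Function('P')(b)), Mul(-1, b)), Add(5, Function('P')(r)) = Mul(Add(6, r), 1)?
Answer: 11294593512049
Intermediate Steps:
Function('P')(r) = Add(1, r) (Function('P')(r) = Add(-5, Mul(Add(6, r), 1)) = Add(-5, Add(6, r)) = Add(1, r))
Function('X')(v, o) = Add(o, v, Mul(o, Pow(v, 2))) (Function('X')(v, o) = Add(Mul(Pow(v, 2), o), Add(o, v)) = Add(Mul(o, Pow(v, 2)), Add(o, v)) = Add(o, v, Mul(o, Pow(v, 2))))
Function('Y')(b) = Add(-2, Pow(b, 2), Mul(Pow(b, 4), Add(1, b))) (Function('Y')(b) = Add(-3, Add(Add(Add(1, b), Mul(b, b), Mul(Add(1, b), Pow(Mul(b, b), 2))), Mul(-1, b))) = Add(-3, Add(Add(Add(1, b), Pow(b, 2), Mul(Add(1, b), Pow(Pow(b, 2), 2))), Mul(-1, b))) = Add(-3, Add(Add(Add(1, b), Pow(b, 2), Mul(Add(1, b), Pow(b, 4))), Mul(-1, b))) = Add(-3, Add(Add(Add(1, b), Pow(b, 2), Mul(Pow(b, 4), Add(1, b))), Mul(-1, b))) = Add(-3, Add(Add(1, b, Pow(b, 2), Mul(Pow(b, 4), Add(1, b))), Mul(-1, b))) = Add(-3, Add(1, Pow(b, 2), Mul(Pow(b, 4), Add(1, b)))) = Add(-2, Pow(b, 2), Mul(Pow(b, 4), Add(1, b))))
Pow(Add(Function('Y')(20), Mul(3, 115)), 2) = Pow(Add(Add(-2, Pow(20, 2), Mul(Pow(20, 4), Add(1, 20))), Mul(3, 115)), 2) = Pow(Add(Add(-2, 400, Mul(160000, 21)), 345), 2) = Pow(Add(Add(-2, 400, 3360000), 345), 2) = Pow(Add(3360398, 345), 2) = Pow(3360743, 2) = 11294593512049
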